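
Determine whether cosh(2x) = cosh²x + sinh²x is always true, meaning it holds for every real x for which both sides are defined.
Claim: cosh(2x) = cosh²x + sinh²x.
Reasoning: cosh²x = (e^(2x) + 2 + e^(-2x))/4 and sinh²x = (e^(2x) - 2 + e^(-2x))/4. Adding gives (2e^(2x) + 2e^(-2x))/4 = (e^(2x) + e^(-2x))/2 = cosh(2x).
So the two sides agree for every real x for which both sides are defined.

Conclusion: Yes, this is an identity.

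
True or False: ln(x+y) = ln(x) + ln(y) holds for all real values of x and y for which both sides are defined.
False.

Claim: ln(x+y) = ln(x) + ln(y).
Test a specific point where both sides are defined: x = 3, y = 5.
LHS = ln(x+y) ≈ 2.0794
RHS = ln(x) + ln(y) ≈ 2.7081
Since 2.0794 ≠ 2.7081, the equation fails at this point, so it cannot hold for all real values of x and y for which both sides are defined.
ln(x) + ln(y) = ln(xy), not ln(x+y).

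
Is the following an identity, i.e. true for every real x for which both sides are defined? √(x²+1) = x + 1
No, this is NOT an identity.

Claim: √(x²+1) = x + 1.
Test a specific point where both sides are defined: x = 5.
LHS = √(x²+1) ≈ 5.0990
RHS = x + 1 ≈ 6.0000
Since 5.0990 ≠ 6.0000, the equation fails at this point, so it cannot hold for every real x for which both sides are defined.
(x+1)² = x² + 2x + 1 ≠ x² + 1 unless x = 0.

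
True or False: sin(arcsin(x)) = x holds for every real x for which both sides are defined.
Claim: sin(arcsin(x)) = x.
Reasoning: For -1 ≤ x ≤ 1 (where arcsin is defined), arcsin(x) is by definition an angle whose sine equals x. Taking the sine of that angle returns x. (Note the other order, arcsin(sin x) = x, is NOT an identity.)
So the two sides agree for every real x for which both sides are defined.

Conclusion: True.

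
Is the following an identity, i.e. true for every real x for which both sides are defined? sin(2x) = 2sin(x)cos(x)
Yes, this is an identity.

Claim: sin(2x) = 2sin(x)cos(x).
Reasoning: Put y = x in the addition formula sin(x+y) = sin(x)cos(y) + cos(x)sin(y): sin(2x) = sin(x)cos(x) + cos(x)sin(x) = 2sin(x)cos(x).
So the two sides agree for every real x for which both sides are defined.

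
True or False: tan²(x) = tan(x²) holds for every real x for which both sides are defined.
Claim: tan²(x) = tan(x²).
Test a specific point where both sides are defined: x = -π/6.
LHS = tan²(x) ≈ 0.3333
RHS = tan(x²) ≈ 0.2812
Since 0.3333 ≠ 0.2812, the equation fails at this point, so it cannot hold for every real x for which both sides are defined.
tan²(x) means (tan x)², squaring the output; tan(x²) squares the input. These are different functions.

Conclusion: False.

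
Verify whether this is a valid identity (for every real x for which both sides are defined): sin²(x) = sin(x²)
Claim: sin²(x) = sin(x²).
Test a specific point where both sides are defined: x = -π/4.
LHS = sin²(x) ≈ 0.5000
RHS = sin(x²) ≈ 0.5785
Since 0.5000 ≠ 0.5785, the equation fails at this point, so it cannot hold for every real x for which both sides are defined.
sin²(x) means (sin x)², squaring the output; sin(x²) squares the input. These are different functions.

Conclusion: No, this is NOT an identity.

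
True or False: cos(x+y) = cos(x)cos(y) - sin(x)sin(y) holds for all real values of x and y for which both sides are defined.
True.

Claim: cos(x+y) = cos(x)cos(y) - sin(x)sin(y).
Reasoning: By Euler's formula e^(i(x+y)) = e^(ix)·e^(iy) = (cos x + i·sin x)(cos y + i·sin y). The real part of the left side is cos(x+y); the real part of the product is cos(x)cos(y) - sin(x)sin(y) (since i·i = -1).
So the two sides agree for all real values of x and y for which both sides are defined.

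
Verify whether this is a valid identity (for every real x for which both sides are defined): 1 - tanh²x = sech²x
Yes, this is an identity.

Claim: 1 - tanh²x = sech²x.
Reasoning: Divide cosh²x - sinh²x = 1 through by cosh²x (never zero): 1 - tanh²x = 1/cosh²x = sech²x.
So the two sides agree for every real x for which both sides are defined.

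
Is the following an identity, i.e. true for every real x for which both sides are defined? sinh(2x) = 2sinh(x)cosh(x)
Yes, this is an identity.

Claim: sinh(2x) = 2sinh(x)cosh(x).
Reasoning: 2sinh(x)cosh(x) = 2 · (e^x - e^-x)/2 · (e^x + e^-x)/2 = (e^(2x) - e^(-2x))/2 = sinh(2x).
So the two sides agree for every real x for which both sides are defined.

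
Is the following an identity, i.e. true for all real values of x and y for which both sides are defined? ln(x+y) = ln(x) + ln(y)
No, this is NOT an identity.

Claim: ln(x+y) = ln(x) + ln(y).
Test a specific point where both sides are defined: x = 1, y = 2.
LHS = ln(x+y) ≈ 1.0986
RHS = ln(x) + ln(y) ≈ 0.6931
Since 1.0986 ≠ 0.6931, the equation fails at this point, so it cannot hold for all real values of x and y for which both sides are defined.
ln(x) + ln(y) = ln(xy), not ln(x+y).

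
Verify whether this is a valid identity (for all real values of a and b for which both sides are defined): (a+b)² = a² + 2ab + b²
Claim: (a+b)² = a² + 2ab + b².
Reasoning: Expand: (a+b)² = (a+b)(a+b) = a·a + a·b + b·a + b·b = a² + 2ab + b².
So the two sides agree for all real values of a and b for which both sides are defined.

Conclusion: Yes, this is an identity.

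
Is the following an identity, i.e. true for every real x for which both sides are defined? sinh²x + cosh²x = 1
No, this is NOT an identity.

Claim: sinh²x + cosh²x = 1.
Test a specific point where both sides are defined: x = 1/2.
LHS = sinh²x + cosh²x ≈ 1.5431
RHS = 1 ≈ 1.0000
Since 1.5431 ≠ 1.0000, the equation fails at this point, so it cannot hold for every real x for which both sides are defined.
The correct hyperbolic identity is cosh²x - sinh²x = 1 (a difference); the sum sinh²x + cosh²x equals cosh(2x).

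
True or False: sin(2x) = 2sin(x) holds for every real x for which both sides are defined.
False.

Claim: sin(2x) = 2sin(x).
Test a specific point where both sides are defined: x = 2π/3.
LHS = sin(2x) ≈ -0.8660
RHS = 2sin(x) ≈ 1.7321
Since -0.8660 ≠ 1.7321, the equation fails at this point, so it cannot hold for every real x for which both sides are defined.
The correct double-angle formula is sin(2x) = 2sin(x)cos(x).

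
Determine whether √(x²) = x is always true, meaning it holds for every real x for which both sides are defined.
Claim: √(x²) = x.
Test a specific point where both sides are defined: x = -2.
LHS = √(x²) ≈ 2.0000
RHS = x ≈ -2.0000
Since 2.0000 ≠ -2.0000, the equation fails at this point, so it cannot hold for every real x for which both sides are defined.
√(x²) = |x|, which differs from x whenever x < 0 (both sides are defined for every real x).

Conclusion: No, this is NOT an identity.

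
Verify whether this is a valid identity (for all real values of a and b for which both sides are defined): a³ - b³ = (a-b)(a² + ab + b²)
Claim: a³ - b³ = (a-b)(a² + ab + b²).
Reasoning: Expand the right side: (a-b)(a² + ab + b²) = a³ + a²b + ab² - a²b - ab² - b³ = a³ - b³ (the middle terms cancel in pairs).
So the two sides agree for all real values of a and b for which both sides are defined.

Conclusion: Yes, this is an identity.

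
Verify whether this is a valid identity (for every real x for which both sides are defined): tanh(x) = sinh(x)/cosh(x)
Claim: tanh(x) = sinh(x)/cosh(x).
Reasoning: tanh(x) is defined as sinh(x)/cosh(x) = (e^x - e^-x)/(e^x + e^-x); cosh(x) ≥ 1 is never zero, so this holds for every real x.
So the two sides agree for every real x for which both sides are defined.

Conclusion: Yes, this is an identity.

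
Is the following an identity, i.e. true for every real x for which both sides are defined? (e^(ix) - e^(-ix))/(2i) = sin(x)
Yes, this is an identity.

Claim: (e^(ix) - e^(-ix))/(2i) = sin(x).
Reasoning: By Euler's formula e^(ix) = cos(x) + i·sin(x) and e^(-ix) = cos(x) - i·sin(x). Subtracting cancels the cosine terms: e^(ix) - e^(-ix) = 2i·sin(x); divide by 2i.
So the two sides agree for every real x for which both sides are defined.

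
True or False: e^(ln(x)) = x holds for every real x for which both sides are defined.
True.

Claim: e^(ln(x)) = x.
Reasoning: For x > 0, ln(x) is by definition the exponent p such that e^p = x. Raising e to that exponent therefore returns x: e^(ln x) = x.
So the two sides agree for every real x for which both sides are defined.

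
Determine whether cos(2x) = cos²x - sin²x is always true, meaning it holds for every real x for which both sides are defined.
Yes, this is an identity.

Claim: cos(2x) = cos²x - sin²x.
Reasoning: Put y = x in the addition formula cos(x+y) = cos(x)cos(y) - sin(x)sin(y): cos(2x) = cos²x - sin²x.
So the two sides agree for every real x for which both sides are defined.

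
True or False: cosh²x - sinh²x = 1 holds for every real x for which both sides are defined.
Claim: cosh²x - sinh²x = 1.
Reasoning: With cosh(x) = (e^x + e^-x)/2 and sinh(x) = (e^x - e^-x)/2: cosh²x = (e^(2x) + 2 + e^(-2x))/4 and sinh²x = (e^(2x) - 2 + e^(-2x))/4. Subtracting leaves 4/4 = 1.
So the two sides agree for every real x for which both sides are defined.

Conclusion: True.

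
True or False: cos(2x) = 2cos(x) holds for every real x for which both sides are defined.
Claim: cos(2x) = 2cos(x).
Test a specific point where both sides are defined: x = -π/3.
LHS = cos(2x) ≈ -0.5000
RHS = 2cos(x) ≈ 1.0000
Since -0.5000 ≠ 1.0000, the equation fails at this point, so it cannot hold for every real x for which both sides are defined.
The correct double-angle formula is cos(2x) = cos²x - sin²x.

Conclusion: False.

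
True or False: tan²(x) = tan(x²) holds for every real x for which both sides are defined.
Claim: tan²(x) = tan(x²).
Test a specific point where both sides are defined: x = 2π/3.
LHS = tan²(x) ≈ 3.0000
RHS = tan(x²) ≈ 2.9590
Since 3.0000 ≠ 2.9590, the equation fails at this point, so it cannot hold for every real x for which both sides are defined.
tan²(x) means (tan x)², squaring the output; tan(x²) squares the input. These are different functions.

Conclusion: False.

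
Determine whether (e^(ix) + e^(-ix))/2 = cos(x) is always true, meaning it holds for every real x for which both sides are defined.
Yes, this is an identity.

Claim: (e^(ix) + e^(-ix))/2 = cos(x).
Reasoning: By Euler's formula e^(ix) = cos(x) + i·sin(x) and e^(-ix) = cos(x) - i·sin(x). Adding cancels the sine terms: e^(ix) + e^(-ix) = 2cos(x); divide by 2.
So the two sides agree for every real x for which both sides are defined.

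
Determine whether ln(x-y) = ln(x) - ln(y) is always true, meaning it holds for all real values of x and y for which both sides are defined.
No, this is NOT an identity.

Claim: ln(x-y) = ln(x) - ln(y).
Test a specific point where both sides are defined: x = 3, y = 1.
LHS = ln(x-y) ≈ 0.6931
RHS = ln(x) - ln(y) ≈ 1.0986
Since 0.6931 ≠ 1.0986, the equation fails at this point, so it cannot hold for all real values of x and y for which both sides are defined.
ln(x) - ln(y) = ln(x/y), not ln(x-y).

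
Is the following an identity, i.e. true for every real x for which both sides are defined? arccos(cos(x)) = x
Claim: arccos(cos(x)) = x.
Test a specific point where both sides are defined: x = -π/3.
LHS = arccos(cos(x)) ≈ 1.0472
RHS = x ≈ -1.0472
Since 1.0472 ≠ -1.0472, the equation fails at this point, so it cannot hold for every real x for which both sides are defined.
arccos only returns values in [0, π], so arccos(cos(x)) = x holds only for x in that interval, not for all real x.

Conclusion: No, this is NOT an identity.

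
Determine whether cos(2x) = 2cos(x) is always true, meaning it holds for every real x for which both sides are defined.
No, this is NOT an identity.

Claim: cos(2x) = 2cos(x).
Test a specific point where both sides are defined: x = -π/6.
LHS = cos(2x) ≈ 0.5000
RHS = 2cos(x) ≈ 1.7321
Since 0.5000 ≠ 1.7321, the equation fails at this point, so it cannot hold for every real x for which both sides are defined.
The correct double-angle formula is cos(2x) = cos²x - sin²x.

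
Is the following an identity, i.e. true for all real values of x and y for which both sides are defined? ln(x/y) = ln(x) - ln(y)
Yes, this is an identity.

Claim: ln(x/y) = ln(x) - ln(y).
Reasoning: Both sides are simultaneously defined only when x, y > 0. Write x = e^p, y = e^q. Then x/y = e^(p-q), so ln(x/y) = p - q = ln(x) - ln(y).
So the two sides agree for all real values of x and y for which both sides are defined.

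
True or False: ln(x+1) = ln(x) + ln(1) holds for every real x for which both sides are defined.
Claim: ln(x+1) = ln(x) + ln(1).
Test a specific point where both sides are defined: x = 1.
LHS = ln(x+1) ≈ 0.6931
RHS = ln(x) + ln(1) ≈ 0.0000
Since 0.6931 ≠ 0.0000, the equation fails at this point, so it cannot hold for every real x for which both sides are defined.
ln(1) = 0, so the right side is just ln(x), which differs from ln(x+1).

Conclusion: False.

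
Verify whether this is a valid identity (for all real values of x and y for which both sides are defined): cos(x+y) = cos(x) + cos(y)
Claim: cos(x+y) = cos(x) + cos(y).
Test a specific point where both sides are defined: x = 2π/3, y = -π/3.
LHS = cos(x+y) ≈ 0.5000
RHS = cos(x) + cos(y) ≈ 0.0000
Since 0.5000 ≠ 0.0000, the equation fails at this point, so it cannot hold for all real values of x and y for which both sides are defined.
The correct expansion is cos(x+y) = cos(x)cos(y) - sin(x)sin(y); cosine is not additive.

Conclusion: No, this is NOT an identity.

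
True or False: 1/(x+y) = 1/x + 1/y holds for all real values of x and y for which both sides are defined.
Claim: 1/(x+y) = 1/x + 1/y.
Test a specific point where both sides are defined: x = 3/2, y = 3/2.
LHS = 1/(x+y) ≈ 0.3333
RHS = 1/x + 1/y ≈ 1.3333
Since 0.3333 ≠ 1.3333, the equation fails at this point, so it cannot hold for all real values of x and y for which both sides are defined.
1/x + 1/y = (x+y)/(xy), which is not 1/(x+y).

Conclusion: False.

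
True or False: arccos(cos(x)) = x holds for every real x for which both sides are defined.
False.

Claim: arccos(cos(x)) = x.
Test a specific point where both sides are defined: x = -π/6.
LHS = arccos(cos(x)) ≈ 0.5236
RHS = x ≈ -0.5236
Since 0.5236 ≠ -0.5236, the equation fails at this point, so it cannot hold for every real x for which both sides are defined.
arccos only returns values in [0, π], so arccos(cos(x)) = x holds only for x in that interval, not for all real x.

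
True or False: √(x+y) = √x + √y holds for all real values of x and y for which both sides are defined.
Claim: √(x+y) = √x + √y.
Test a specific point where both sides are defined: x = 2, y = 1.
LHS = √(x+y) ≈ 1.7321
RHS = √x + √y ≈ 2.4142
Since 1.7321 ≠ 2.4142, the equation fails at this point, so it cannot hold for all real values of x and y for which both sides are defined.
Squaring the right side gives x + 2√(xy) + y, not x + y.

Conclusion: False.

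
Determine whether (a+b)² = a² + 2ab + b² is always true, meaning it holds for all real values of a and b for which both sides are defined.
Yes, this is an identity.

Claim: (a+b)² = a² + 2ab + b².
Reasoning: Expand: (a+b)² = (a+b)(a+b) = a·a + a·b + b·a + b·b = a² + 2ab + b².
So the two sides agree for all real values of a and b for which both sides are defined.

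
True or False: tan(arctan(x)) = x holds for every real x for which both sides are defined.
True.

Claim: tan(arctan(x)) = x.
Reasoning: For every real x, arctan(x) is by definition the angle in (-π/2, π/2) whose tangent equals x. Taking the tangent of that angle returns x.
So the two sides agree for every real x for which both sides are defined.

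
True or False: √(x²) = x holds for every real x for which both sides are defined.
Claim: √(x²) = x.
Test a specific point where both sides are defined: x = -1.
LHS = √(x²) ≈ 1.0000
RHS = x ≈ -1.0000
Since 1.0000 ≠ -1.0000, the equation fails at this point, so it cannot hold for every real x for which both sides are defined.
√(x²) = |x|, which differs from x whenever x < 0 (both sides are defined for every real x).

Conclusion: False.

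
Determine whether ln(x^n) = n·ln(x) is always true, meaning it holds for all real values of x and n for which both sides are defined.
Yes, this is an identity.

Claim: ln(x^n) = n·ln(x).
Reasoning: The right side requires x > 0. For x > 0, x^n = (e^(ln x))^n = e^(n·ln x), so taking ln of both sides gives ln(x^n) = n·ln(x).
So the two sides agree for all real values of x and n for which both sides are defined.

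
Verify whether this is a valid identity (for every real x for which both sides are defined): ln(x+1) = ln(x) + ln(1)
No, this is NOT an identity.

Claim: ln(x+1) = ln(x) + ln(1).
Test a specific point where both sides are defined: x = 1/2.
LHS = ln(x+1) ≈ 0.4055
RHS = ln(x) + ln(1) ≈ -0.6931
Since 0.4055 ≠ -0.6931, the equation fails at this point, so it cannot hold for every real x for which both sides are defined.
ln(1) = 0, so the right side is just ln(x), which differs from ln(x+1).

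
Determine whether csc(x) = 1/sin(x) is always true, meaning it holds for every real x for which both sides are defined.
Claim: csc(x) = 1/sin(x).
Reasoning: csc(x) is by definition the reciprocal of sin(x), wherever sin(x) ≠ 0.
So the two sides agree for every real x for which both sides are defined.

Conclusion: Yes, this is an identity.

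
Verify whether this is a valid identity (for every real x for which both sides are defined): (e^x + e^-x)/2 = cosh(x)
Claim: (e^x + e^-x)/2 = cosh(x).
Reasoning: This is exactly the definition of the hyperbolic cosine: cosh(x) := (e^x + e^-x)/2.
So the two sides agree for every real x for which both sides are defined.

Conclusion: Yes, this is an identity.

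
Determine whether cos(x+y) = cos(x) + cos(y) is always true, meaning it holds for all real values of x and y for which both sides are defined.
Claim: cos(x+y) = cos(x) + cos(y).
Test a specific point where both sides are defined: x = π/6, y = -π/4.
LHS = cos(x+y) ≈ 0.9659
RHS = cos(x) + cos(y) ≈ 1.5731
Since 0.9659 ≠ 1.5731, the equation fails at this point, so it cannot hold for all real values of x and y for which both sides are defined.
The correct expansion is cos(x+y) = cos(x)cos(y) - sin(x)sin(y); cosine is not additive.

Conclusion: No, this is NOT an identity.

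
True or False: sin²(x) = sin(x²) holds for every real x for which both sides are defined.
False.

Claim: sin²(x) = sin(x²).
Test a specific point where both sides are defined: x = π/3.
LHS = sin²(x) ≈ 0.7500
RHS = sin(x²) ≈ 0.8897
Since 0.7500 ≠ 0.8897, the equation fails at this point, so it cannot hold for every real x for which both sides are defined.
sin²(x) means (sin x)², squaring the output; sin(x²) squares the input. These are different functions.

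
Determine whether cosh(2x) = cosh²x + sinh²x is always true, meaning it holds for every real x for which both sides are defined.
Claim: cosh(2x) = cosh²x + sinh²x.
Reasoning: cosh²x = (e^(2x) + 2 + e^(-2x))/4 and sinh²x = (e^(2x) - 2 + e^(-2x))/4. Adding gives (2e^(2x) + 2e^(-2x))/4 = (e^(2x) + e^(-2x))/2 = cosh(2x).
So the two sides agree for every real x for which both sides are defined.

Conclusion: Yes, this is an identity.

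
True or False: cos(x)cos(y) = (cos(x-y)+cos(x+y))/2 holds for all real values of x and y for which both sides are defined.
True.

Claim: cos(x)cos(y) = (cos(x-y)+cos(x+y))/2.
Reasoning: cos(x-y) = cos(x)cos(y) + sin(x)sin(y) and cos(x+y) = cos(x)cos(y) - sin(x)sin(y). Adding, cos(x-y) + cos(x+y) = 2cos(x)cos(y); divide by 2.
So the two sides agree for all real values of x and y for which both sides are defined.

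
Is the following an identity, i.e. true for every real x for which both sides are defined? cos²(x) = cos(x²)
Claim: cos²(x) = cos(x²).
Test a specific point where both sides are defined: x = -π/2.
LHS = cos²(x) ≈ 0.0000
RHS = cos(x²) ≈ -0.7812
Since 0.0000 ≠ -0.7812, the equation fails at this point, so it cannot hold for every real x for which both sides are defined.
cos²(x) means (cos x)², squaring the output; cos(x²) squares the input. These are different functions.

Conclusion: No, this is NOT an identity.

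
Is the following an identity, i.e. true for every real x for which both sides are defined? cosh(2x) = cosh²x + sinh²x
Yes, this is an identity.

Claim: cosh(2x) = cosh²x + sinh²x.
Reasoning: cosh²x = (e^(2x) + 2 + e^(-2x))/4 and sinh²x = (e^(2x) - 2 + e^(-2x))/4. Adding gives (2e^(2x) + 2e^(-2x))/4 = (e^(2x) + e^(-2x))/2 = cosh(2x).
So the two sides agree for every real x for which both sides are defined.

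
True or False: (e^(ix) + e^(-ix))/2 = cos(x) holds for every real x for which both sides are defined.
True.

Claim: (e^(ix) + e^(-ix))/2 = cos(x).
Reasoning: By Euler's formula e^(ix) = cos(x) + i·sin(x) and e^(-ix) = cos(x) - i·sin(x). Adding cancels the sine terms: e^(ix) + e^(-ix) = 2cos(x); divide by 2.
So the two sides agree for every real x for which both sides are defined.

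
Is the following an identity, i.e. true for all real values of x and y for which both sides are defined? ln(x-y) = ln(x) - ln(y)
No, this is NOT an identity.

Claim: ln(x-y) = ln(x) - ln(y).
Test a specific point where both sides are defined: x = 3, y = 1.
LHS = ln(x-y) ≈ 0.6931
RHS = ln(x) - ln(y) ≈ 1.0986
Since 0.6931 ≠ 1.0986, the equation fails at this point, so it cannot hold for all real values of x and y for which both sides are defined.
ln(x) - ln(y) = ln(x/y), not ln(x-y).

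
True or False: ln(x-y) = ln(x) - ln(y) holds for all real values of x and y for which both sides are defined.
False.

Claim: ln(x-y) = ln(x) - ln(y).
Test a specific point where both sides are defined: x = 2, y = 3/2.
LHS = ln(x-y) ≈ -0.6931
RHS = ln(x) - ln(y) ≈ 0.2877
Since -0.6931 ≠ 0.2877, the equation fails at this point, so it cannot hold for all real values of x and y for which both sides are defined.
ln(x) - ln(y) = ln(x/y), not ln(x-y).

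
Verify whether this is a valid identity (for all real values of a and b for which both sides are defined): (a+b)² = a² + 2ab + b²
Claim: (a+b)² = a² + 2ab + b².
Reasoning: Expand: (a+b)² = (a+b)(a+b) = a·a + a·b + b·a + b·b = a² + 2ab + b².
So the two sides agree for all real values of a and b for which both sides are defined.

Conclusion: Yes, this is an identity.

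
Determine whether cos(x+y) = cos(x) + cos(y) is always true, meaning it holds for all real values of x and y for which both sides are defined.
Claim: cos(x+y) = cos(x) + cos(y).
Test a specific point where both sides are defined: x = 2π/3, y = π/6.
LHS = cos(x+y) ≈ -0.8660
RHS = cos(x) + cos(y) ≈ 0.3660
Since -0.8660 ≠ 0.3660, the equation fails at this point, so it cannot hold for all real values of x and y for which both sides are defined.
The correct expansion is cos(x+y) = cos(x)cos(y) - sin(x)sin(y); cosine is not additive.

Conclusion: No, this is NOT an identity.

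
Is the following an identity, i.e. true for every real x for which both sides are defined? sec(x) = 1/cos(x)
Claim: sec(x) = 1/cos(x).
Reasoning: sec(x) is by definition the reciprocal of cos(x), wherever cos(x) ≠ 0.
So the two sides agree for every real x for which both sides are defined.

Conclusion: Yes, this is an identity.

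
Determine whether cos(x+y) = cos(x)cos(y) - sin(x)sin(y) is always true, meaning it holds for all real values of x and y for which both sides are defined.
Claim: cos(x+y) = cos(x)cos(y) - sin(x)sin(y).
Reasoning: By Euler's formula e^(i(x+y)) = e^(ix)·e^(iy) = (cos x + i·sin x)(cos y + i·sin y). The real part of the left side is cos(x+y); the real part of the product is cos(x)cos(y) - sin(x)sin(y) (since i·i = -1).
So the two sides agree for all real values of x and y for which both sides are defined.

Conclusion: Yes, this is an identity.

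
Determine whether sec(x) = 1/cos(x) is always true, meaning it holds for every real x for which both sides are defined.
Claim: sec(x) = 1/cos(x).
Reasoning: sec(x) is by definition the reciprocal of cos(x), wherever cos(x) ≠ 0.
So the two sides agree for every real x for which both sides are defined.

Conclusion: Yes, this is an identity.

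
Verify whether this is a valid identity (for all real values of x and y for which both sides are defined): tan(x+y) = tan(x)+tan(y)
No, this is NOT an identity.

Claim: tan(x+y) = tan(x)+tan(y).
Test a specific point where both sides are defined: x = -π/6, y = -π/4.
LHS = tan(x+y) ≈ -3.7321
RHS = tan(x)+tan(y) ≈ -1.5774
Since -3.7321 ≠ -1.5774, the equation fails at this point, so it cannot hold for all real values of x and y for which both sides are defined.
The correct formula is tan(x+y) = (tan(x) + tan(y))/(1 - tan(x)tan(y)).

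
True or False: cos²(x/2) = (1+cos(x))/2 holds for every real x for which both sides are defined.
Claim: cos²(x/2) = (1+cos(x))/2.
Reasoning: Use cos(2θ) = 2cos²θ - 1 with θ = x/2: cos(x) = 2cos²(x/2) - 1. Solving for cos²(x/2) gives (1 + cos(x))/2.
So the two sides agree for every real x for which both sides are defined.

Conclusion: True.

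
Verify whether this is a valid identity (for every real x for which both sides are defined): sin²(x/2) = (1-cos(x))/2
Claim: sin²(x/2) = (1-cos(x))/2.
Reasoning: Use cos(2θ) = 1 - 2sin²θ with θ = x/2: cos(x) = 1 - 2sin²(x/2). Solving for sin²(x/2) gives (1 - cos(x))/2.
So the two sides agree for every real x for which both sides are defined.

Conclusion: Yes, this is an identity.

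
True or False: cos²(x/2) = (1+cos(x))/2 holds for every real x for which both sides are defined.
True.

Claim: cos²(x/2) = (1+cos(x))/2.
Reasoning: Use cos(2θ) = 2cos²θ - 1 with θ = x/2: cos(x) = 2cos²(x/2) - 1. Solving for cos²(x/2) gives (1 + cos(x))/2.
So the two sides agree for every real x for which both sides are defined.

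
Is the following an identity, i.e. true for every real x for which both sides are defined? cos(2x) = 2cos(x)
Claim: cos(2x) = 2cos(x).
Test a specific point where both sides are defined: x = 3π/4.
LHS = cos(2x) ≈ 0.0000
RHS = 2cos(x) ≈ -1.4142
Since 0.0000 ≠ -1.4142, the equation fails at this point, so it cannot hold for every real x for which both sides are defined.
The correct double-angle formula is cos(2x) = cos²x - sin²x.

Conclusion: No, this is NOT an identity.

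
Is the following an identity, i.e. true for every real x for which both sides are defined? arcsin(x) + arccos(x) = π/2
Yes, this is an identity.

Claim: arcsin(x) + arccos(x) = π/2.
Reasoning: Both sides are defined for -1 ≤ x ≤ 1. Let θ = arcsin(x), so sin θ = x and θ ∈ [-π/2, π/2]. Then cos(π/2 - θ) = sin θ = x and π/2 - θ ∈ [0, π], which is exactly the range of arccos, so arccos(x) = π/2 - θ. Adding: arcsin(x) + arccos(x) = θ + (π/2 - θ) = π/2.
So the two sides agree for every real x for which both sides are defined.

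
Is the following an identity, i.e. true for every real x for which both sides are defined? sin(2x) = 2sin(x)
No, this is NOT an identity.

Claim: sin(2x) = 2sin(x).
Test a specific point where both sides are defined: x = -π/3.
LHS = sin(2x) ≈ -0.8660
RHS = 2sin(x) ≈ -1.7321
Since -0.8660 ≠ -1.7321, the equation fails at this point, so it cannot hold for every real x for which both sides are defined.
The correct double-angle formula is sin(2x) = 2sin(x)cos(x).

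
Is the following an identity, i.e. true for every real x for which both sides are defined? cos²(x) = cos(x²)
No, this is NOT an identity.

Claim: cos²(x) = cos(x²).
Test a specific point where both sides are defined: x = π/4.
LHS = cos²(x) ≈ 0.5000
RHS = cos(x²) ≈ 0.8157
Since 0.5000 ≠ 0.8157, the equation fails at this point, so it cannot hold for every real x for which both sides are defined.
cos²(x) means (cos x)², squaring the output; cos(x²) squares the input. These are different functions.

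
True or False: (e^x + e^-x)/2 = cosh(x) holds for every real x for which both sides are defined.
Claim: (e^x + e^-x)/2 = cosh(x).
Reasoning: This is exactly the definition of the hyperbolic cosine: cosh(x) := (e^x + e^-x)/2.
So the two sides agree for every real x for which both sides are defined.

Conclusion: True.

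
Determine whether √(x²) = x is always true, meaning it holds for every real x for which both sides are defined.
No, this is NOT an identity.

Claim: √(x²) = x.
Test a specific point where both sides are defined: x = -2.
LHS = √(x²) ≈ 2.0000
RHS = x ≈ -2.0000
Since 2.0000 ≠ -2.0000, the equation fails at this point, so it cannot hold for every real x for which both sides are defined.
√(x²) = |x|, which differs from x whenever x < 0 (both sides are defined for every real x).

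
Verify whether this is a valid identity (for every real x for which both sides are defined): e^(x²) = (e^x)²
No, this is NOT an identity.

Claim: e^(x²) = (e^x)².
Test a specific point where both sides are defined: x = 3.
LHS = e^(x²) ≈ 8103.0839
RHS = (e^x)² ≈ 403.4288
Since 8103.0839 ≠ 403.4288, the equation fails at this point, so it cannot hold for every real x for which both sides are defined.
(e^x)² = e^(2x), and 2x ≠ x² in general.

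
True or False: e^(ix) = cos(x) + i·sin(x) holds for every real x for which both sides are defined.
True.

Claim: e^(ix) = cos(x) + i·sin(x).
Reasoning: Euler's formula. Expand e^(ix) = Σ (ix)^k / k!. Since i² = -1, the even-k terms are Σ (-1)^m x^(2m)/(2m)! = cos(x) and the odd-k terms are i · Σ (-1)^m x^(2m+1)/(2m+1)! = i·sin(x).
So the two sides agree for every real x for which both sides are defined.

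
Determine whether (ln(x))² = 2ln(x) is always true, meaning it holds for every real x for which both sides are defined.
Claim: (ln(x))² = 2ln(x).
Test a specific point where both sides are defined: x = 4.
LHS = (ln(x))² ≈ 1.9218
RHS = 2ln(x) ≈ 2.7726
Since 1.9218 ≠ 2.7726, the equation fails at this point, so it cannot hold for every real x for which both sides are defined.
2ln(x) equals ln(x²), which is not the same as (ln x)².

Conclusion: No, this is NOT an identity.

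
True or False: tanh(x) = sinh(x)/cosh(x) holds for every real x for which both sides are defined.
Claim: tanh(x) = sinh(x)/cosh(x).
Reasoning: tanh(x) is defined as sinh(x)/cosh(x) = (e^x - e^-x)/(e^x + e^-x); cosh(x) ≥ 1 is never zero, so this holds for every real x.
So the two sides agree for every real x for which both sides are defined.

Conclusion: True.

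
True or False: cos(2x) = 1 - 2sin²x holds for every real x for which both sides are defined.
Claim: cos(2x) = 1 - 2sin²x.
Reasoning: cos(2x) = cos²x - sin²x. Replace cos²x by 1 - sin²x: (1 - sin²x) - sin²x = 1 - 2sin²x.
So the two sides agree for every real x for which both sides are defined.

Conclusion: True.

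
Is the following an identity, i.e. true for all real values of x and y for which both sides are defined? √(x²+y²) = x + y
No, this is NOT an identity.

Claim: √(x²+y²) = x + y.
Test a specific point where both sides are defined: x = 3/2, y = -3.
LHS = √(x²+y²) ≈ 3.3541
RHS = x + y ≈ -1.5000
Since 3.3541 ≠ -1.5000, the equation fails at this point, so it cannot hold for all real values of x and y for which both sides are defined.
(x+y)² = x² + 2xy + y², not x² + y², so the square root does not split this way.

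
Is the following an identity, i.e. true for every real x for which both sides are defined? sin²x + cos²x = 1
Yes, this is an identity.

Claim: sin²x + cos²x = 1.
Reasoning: The point (cos x, sin x) lies on the unit circle X² + Y² = 1, so cos²x + sin²x = 1 for every real x.
So the two sides agree for every real x for which both sides are defined.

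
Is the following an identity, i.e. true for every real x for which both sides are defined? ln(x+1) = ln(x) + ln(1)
No, this is NOT an identity.

Claim: ln(x+1) = ln(x) + ln(1).
Test a specific point where both sides are defined: x = 4.
LHS = ln(x+1) ≈ 1.6094
RHS = ln(x) + ln(1) ≈ 1.3863
Since 1.6094 ≠ 1.3863, the equation fails at this point, so it cannot hold for every real x for which both sides are defined.
ln(1) = 0, so the right side is just ln(x), which differs from ln(x+1).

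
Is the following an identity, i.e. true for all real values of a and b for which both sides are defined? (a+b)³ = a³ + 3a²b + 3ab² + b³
Claim: (a+b)³ = a³ + 3a²b + 3ab² + b³.
Reasoning: (a+b)³ = (a+b)(a+b)² = (a+b)(a² + 2ab + b²) = a³ + 2a²b + ab² + a²b + 2ab² + b³ = a³ + 3a²b + 3ab² + b³.
So the two sides agree for all real values of a and b for which both sides are defined.

Conclusion: Yes, this is an identity.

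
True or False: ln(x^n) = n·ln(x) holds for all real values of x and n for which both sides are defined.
True.

Claim: ln(x^n) = n·ln(x).
Reasoning: The right side requires x > 0. For x > 0, x^n = (e^(ln x))^n = e^(n·ln x), so taking ln of both sides gives ln(x^n) = n·ln(x).
So the two sides agree for all real values of x and n for which both sides are defined.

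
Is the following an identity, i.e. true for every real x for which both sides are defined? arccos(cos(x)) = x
Claim: arccos(cos(x)) = x.
Test a specific point where both sides are defined: x = -π/2.
LHS = arccos(cos(x)) ≈ 1.5708
RHS = x ≈ -1.5708
Since 1.5708 ≠ -1.5708, the equation fails at this point, so it cannot hold for every real x for which both sides are defined.
arccos only returns values in [0, π], so arccos(cos(x)) = x holds only for x in that interval, not for all real x.

Conclusion: No, this is NOT an identity.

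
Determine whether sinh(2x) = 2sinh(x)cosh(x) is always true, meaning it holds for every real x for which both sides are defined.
Claim: sinh(2x) = 2sinh(x)cosh(x).
Reasoning: 2sinh(x)cosh(x) = 2 · (e^x - e^-x)/2 · (e^x + e^-x)/2 = (e^(2x) - e^(-2x))/2 = sinh(2x).
So the two sides agree for every real x for which both sides are defined.

Conclusion: Yes, this is an identity.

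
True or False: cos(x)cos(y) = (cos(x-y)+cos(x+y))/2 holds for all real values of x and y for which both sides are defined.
Claim: cos(x)cos(y) = (cos(x-y)+cos(x+y))/2.
Reasoning: cos(x-y) = cos(x)cos(y) + sin(x)sin(y) and cos(x+y) = cos(x)cos(y) - sin(x)sin(y). Adding, cos(x-y) + cos(x+y) = 2cos(x)cos(y); divide by 2.
So the two sides agree for all real values of x and y for which both sides are defined.

Conclusion: True.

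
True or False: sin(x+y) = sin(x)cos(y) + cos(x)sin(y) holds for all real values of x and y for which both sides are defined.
True.

Claim: sin(x+y) = sin(x)cos(y) + cos(x)sin(y).
Reasoning: By Euler's formula e^(i(x+y)) = e^(ix)·e^(iy) = (cos x + i·sin x)(cos y + i·sin y). The imaginary part of the left side is sin(x+y); the imaginary part of the product is sin(x)cos(y) + cos(x)sin(y).
So the two sides agree for all real values of x and y for which both sides are defined.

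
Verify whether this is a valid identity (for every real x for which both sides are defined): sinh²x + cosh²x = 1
No, this is NOT an identity.

Claim: sinh²x + cosh²x = 1.
Test a specific point where both sides are defined: x = 2.
LHS = sinh²x + cosh²x ≈ 27.3082
RHS = 1 ≈ 1.0000
Since 27.3082 ≠ 1.0000, the equation fails at this point, so it cannot hold for every real x for which both sides are defined.
The correct hyperbolic identity is cosh²x - sinh²x = 1 (a difference); the sum sinh²x + cosh²x equals cosh(2x).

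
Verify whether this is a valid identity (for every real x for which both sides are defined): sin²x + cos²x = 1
Claim: sin²x + cos²x = 1.
Reasoning: The point (cos x, sin x) lies on the unit circle X² + Y² = 1, so cos²x + sin²x = 1 for every real x.
So the two sides agree for every real x for which both sides are defined.

Conclusion: Yes, this is an identity.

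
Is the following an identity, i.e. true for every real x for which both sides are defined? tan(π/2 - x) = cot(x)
Yes, this is an identity.

Claim: tan(π/2 - x) = cot(x).
Reasoning: tan(π/2 - x) = sin(π/2 - x)/cos(π/2 - x) = cos(x)/sin(x) = cot(x), using the cofunction identities sin(π/2 - x) = cos(x) and cos(π/2 - x) = sin(x).
So the two sides agree for every real x for which both sides are defined.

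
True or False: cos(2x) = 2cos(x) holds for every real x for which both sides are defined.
Claim: cos(2x) = 2cos(x).
Test a specific point where both sides are defined: x = -π/4.
LHS = cos(2x) ≈ 0.0000
RHS = 2cos(x) ≈ 1.4142
Since 0.0000 ≠ 1.4142, the equation fails at this point, so it cannot hold for every real x for which both sides are defined.
The correct double-angle formula is cos(2x) = cos²x - sin²x.

Conclusion: False.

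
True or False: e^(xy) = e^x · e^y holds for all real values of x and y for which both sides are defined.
Claim: e^(xy) = e^x · e^y.
Test a specific point where both sides are defined: x = 3/2, y = -3.
LHS = e^(xy) ≈ 0.0111
RHS = e^x · e^y ≈ 0.2231
Since 0.0111 ≠ 0.2231, the equation fails at this point, so it cannot hold for all real values of x and y for which both sides are defined.
e^x · e^y = e^(x+y), not e^(xy).

Conclusion: False.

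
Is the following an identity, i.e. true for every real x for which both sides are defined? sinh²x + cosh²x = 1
No, this is NOT an identity.

Claim: sinh²x + cosh²x = 1.
Test a specific point where both sides are defined: x = -1.
LHS = sinh²x + cosh²x ≈ 3.7622
RHS = 1 ≈ 1.0000
Since 3.7622 ≠ 1.0000, the equation fails at this point, so it cannot hold for every real x for which both sides are defined.
The correct hyperbolic identity is cosh²x - sinh²x = 1 (a difference); the sum sinh²x + cosh²x equals cosh(2x).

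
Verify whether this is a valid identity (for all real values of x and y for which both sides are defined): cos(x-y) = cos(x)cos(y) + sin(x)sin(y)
Yes, this is an identity.

Claim: cos(x-y) = cos(x)cos(y) + sin(x)sin(y).
Reasoning: Replace y by -y in cos(x+y) = cos(x)cos(y) - sin(x)sin(y) and use cos(-y) = cos(y), sin(-y) = -sin(y): cos(x-y) = cos(x)cos(y) + sin(x)sin(y).
So the two sides agree for all real values of x and y for which both sides are defined.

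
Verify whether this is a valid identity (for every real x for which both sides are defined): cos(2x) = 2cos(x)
Claim: cos(2x) = 2cos(x).
Test a specific point where both sides are defined: x = -π/2.
LHS = cos(2x) ≈ -1.0000
RHS = 2cos(x) ≈ 0.0000
Since -1.0000 ≠ 0.0000, the equation fails at this point, so it cannot hold for every real x for which both sides are defined.
The correct double-angle formula is cos(2x) = cos²x - sin²x.

Conclusion: No, this is NOT an identity.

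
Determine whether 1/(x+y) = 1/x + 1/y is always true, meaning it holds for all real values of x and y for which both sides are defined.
Claim: 1/(x+y) = 1/x + 1/y.
Test a specific point where both sides are defined: x = 4, y = -3.
LHS = 1/(x+y) ≈ 1.0000
RHS = 1/x + 1/y ≈ -0.0833
Since 1.0000 ≠ -0.0833, the equation fails at this point, so it cannot hold for all real values of x and y for which both sides are defined.
1/x + 1/y = (x+y)/(xy), which is not 1/(x+y).

Conclusion: No, this is NOT an identity.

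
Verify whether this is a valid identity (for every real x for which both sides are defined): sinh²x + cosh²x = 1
Claim: sinh²x + cosh²x = 1.
Test a specific point where both sides are defined: x = 2.
LHS = sinh²x + cosh²x ≈ 27.3082
RHS = 1 ≈ 1.0000
Since 27.3082 ≠ 1.0000, the equation fails at this point, so it cannot hold for every real x for which both sides are defined.
The correct hyperbolic identity is cosh²x - sinh²x = 1 (a difference); the sum sinh²x + cosh²x equals cosh(2x).

Conclusion: No, this is NOT an identity.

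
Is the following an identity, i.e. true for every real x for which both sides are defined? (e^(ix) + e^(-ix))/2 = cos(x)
Claim: (e^(ix) + e^(-ix))/2 = cos(x).
Reasoning: By Euler's formula e^(ix) = cos(x) + i·sin(x) and e^(-ix) = cos(x) - i·sin(x). Adding cancels the sine terms: e^(ix) + e^(-ix) = 2cos(x); divide by 2.
So the two sides agree for every real x for which both sides are defined.

Conclusion: Yes, this is an identity.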